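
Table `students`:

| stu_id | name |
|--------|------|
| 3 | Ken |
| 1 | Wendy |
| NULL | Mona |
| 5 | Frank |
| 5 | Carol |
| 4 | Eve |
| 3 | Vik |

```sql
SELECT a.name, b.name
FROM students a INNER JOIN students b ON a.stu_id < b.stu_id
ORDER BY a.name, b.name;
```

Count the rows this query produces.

13

INNER JOIN keeps only pairs where the ON condition holds.
Matching on a.stu_id < b.stu_id. A NULL in a compared column never satisfies the condition.
Matched pairs: 13.
Total: 13 rows.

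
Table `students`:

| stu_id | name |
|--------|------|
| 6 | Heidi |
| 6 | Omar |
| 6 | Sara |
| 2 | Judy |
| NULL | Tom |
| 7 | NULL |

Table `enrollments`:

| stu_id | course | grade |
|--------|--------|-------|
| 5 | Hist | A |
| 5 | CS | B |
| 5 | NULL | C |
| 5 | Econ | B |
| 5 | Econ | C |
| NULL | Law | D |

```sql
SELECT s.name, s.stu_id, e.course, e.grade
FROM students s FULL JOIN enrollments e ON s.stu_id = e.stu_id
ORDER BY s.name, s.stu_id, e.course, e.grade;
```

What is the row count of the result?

FULL OUTER JOIN keeps every row from both sides; unmatched rows get NULL for the other side's columns.
Matching on s.stu_id = e.stu_id. A NULL in a compared column never satisfies the condition.
Matched pairs: 0; unmatched s rows kept: 6; unmatched e rows kept: 6.
Total: 0 matched + 12 padded = 12 rows.

12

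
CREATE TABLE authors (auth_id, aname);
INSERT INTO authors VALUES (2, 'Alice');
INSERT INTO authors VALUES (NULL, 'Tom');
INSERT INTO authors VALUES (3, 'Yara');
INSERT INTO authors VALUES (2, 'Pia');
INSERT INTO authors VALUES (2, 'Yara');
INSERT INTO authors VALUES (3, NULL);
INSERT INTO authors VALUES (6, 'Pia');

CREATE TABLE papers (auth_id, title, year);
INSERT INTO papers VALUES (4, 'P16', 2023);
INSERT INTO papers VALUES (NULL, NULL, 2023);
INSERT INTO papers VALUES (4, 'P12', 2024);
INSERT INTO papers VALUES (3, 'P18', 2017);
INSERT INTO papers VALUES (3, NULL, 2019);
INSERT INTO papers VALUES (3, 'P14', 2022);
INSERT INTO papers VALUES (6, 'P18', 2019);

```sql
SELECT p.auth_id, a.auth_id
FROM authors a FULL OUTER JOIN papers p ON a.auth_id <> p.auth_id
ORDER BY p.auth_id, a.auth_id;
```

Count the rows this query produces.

31

FULL OUTER JOIN keeps every row from both sides; unmatched rows get NULL for the other side's columns.
Matching on a.auth_id <> p.auth_id. A NULL in a compared column never satisfies the condition.
- a[0] auth_id=2 → 6 match(es) in p → 6 row(s).
- a[1] auth_id=NULL → no match; kept with NULLs on the p side.
- a[2] auth_id=3 → 3 match(es) in p → 3 row(s).
- a[3] auth_id=2 → 6 match(es) in p → 6 row(s).
- a[4] auth_id=2 → 6 match(es) in p → 6 row(s).
- a[5] auth_id=3 → 3 match(es) in p → 3 row(s).
- a[6] auth_id=6 → 5 match(es) in p → 5 row(s).
- 1 row(s) from p found no a partner → padded with NULL.
Total: 29 matched + 2 padded = 31 rows.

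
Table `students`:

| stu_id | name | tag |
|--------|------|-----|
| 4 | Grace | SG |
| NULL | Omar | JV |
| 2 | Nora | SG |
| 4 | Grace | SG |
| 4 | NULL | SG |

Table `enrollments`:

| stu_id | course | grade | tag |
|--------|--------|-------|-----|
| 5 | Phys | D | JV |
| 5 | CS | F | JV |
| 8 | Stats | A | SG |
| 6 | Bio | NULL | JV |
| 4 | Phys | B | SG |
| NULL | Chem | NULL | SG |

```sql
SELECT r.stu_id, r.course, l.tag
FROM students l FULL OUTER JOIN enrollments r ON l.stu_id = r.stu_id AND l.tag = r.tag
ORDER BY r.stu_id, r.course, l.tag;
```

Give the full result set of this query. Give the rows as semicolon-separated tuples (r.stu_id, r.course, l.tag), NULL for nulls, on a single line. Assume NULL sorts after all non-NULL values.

(4, Phys, SG); (4, Phys, SG); (4, Phys, SG); (5, CS, NULL); (5, Phys, NULL); (6, Bio, NULL); (8, Stats, NULL); (NULL, Chem, NULL); (NULL, NULL, JV); (NULL, NULL, SG)

FULL OUTER JOIN keeps every row from both sides; unmatched rows get NULL for the other side's columns.
Matching on l.stu_id = r.stu_id AND l.tag = r.tag. A NULL in a compared column never satisfies the condition.
Matched pairs: 3; unmatched l rows kept: 2; unmatched r rows kept: 5.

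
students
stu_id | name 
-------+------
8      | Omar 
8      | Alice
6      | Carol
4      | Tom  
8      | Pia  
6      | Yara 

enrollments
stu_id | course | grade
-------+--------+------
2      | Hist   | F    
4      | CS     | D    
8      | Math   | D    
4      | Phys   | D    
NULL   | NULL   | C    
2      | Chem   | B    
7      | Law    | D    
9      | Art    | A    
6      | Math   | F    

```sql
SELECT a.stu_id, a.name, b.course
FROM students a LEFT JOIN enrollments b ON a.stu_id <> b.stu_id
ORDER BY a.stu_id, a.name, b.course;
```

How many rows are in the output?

41

LEFT JOIN keeps every row from `students`; unmatched rows get NULL for `enrollments`'s columns.
Matching on a.stu_id <> b.stu_id. A NULL in a compared column never satisfies the condition.
- a[0] stu_id=8 → 7 match(es) in b → 7 row(s).
- a[1] stu_id=8 → 7 match(es) in b → 7 row(s).
- a[2] stu_id=6 → 7 match(es) in b → 7 row(s).
- a[3] stu_id=4 → 6 match(es) in b → 6 row(s).
- a[4] stu_id=8 → 7 match(es) in b → 7 row(s).
- a[5] stu_id=6 → 7 match(es) in b → 7 row(s).
Total: 41 rows.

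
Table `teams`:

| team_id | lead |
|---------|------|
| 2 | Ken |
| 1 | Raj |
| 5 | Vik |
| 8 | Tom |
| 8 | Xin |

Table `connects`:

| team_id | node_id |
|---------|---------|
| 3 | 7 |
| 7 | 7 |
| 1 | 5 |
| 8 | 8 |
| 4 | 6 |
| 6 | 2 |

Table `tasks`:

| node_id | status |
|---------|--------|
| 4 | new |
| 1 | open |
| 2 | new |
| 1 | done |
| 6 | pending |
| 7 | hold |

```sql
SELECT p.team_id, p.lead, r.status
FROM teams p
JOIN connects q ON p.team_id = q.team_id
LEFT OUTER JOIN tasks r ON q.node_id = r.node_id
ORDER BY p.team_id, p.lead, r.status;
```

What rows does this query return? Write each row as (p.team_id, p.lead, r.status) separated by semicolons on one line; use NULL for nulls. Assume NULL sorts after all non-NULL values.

(1, Raj, NULL); (8, Tom, NULL); (8, Xin, NULL)

Joins associate left-to-right: teams INNER JOIN connects on team_id gives 3 intermediate row(s).
Then LEFT JOIN `tasks r` on node_id: each of those 3 rows is kept; rows whose q.node_id has no match in r get NULL for r's columns.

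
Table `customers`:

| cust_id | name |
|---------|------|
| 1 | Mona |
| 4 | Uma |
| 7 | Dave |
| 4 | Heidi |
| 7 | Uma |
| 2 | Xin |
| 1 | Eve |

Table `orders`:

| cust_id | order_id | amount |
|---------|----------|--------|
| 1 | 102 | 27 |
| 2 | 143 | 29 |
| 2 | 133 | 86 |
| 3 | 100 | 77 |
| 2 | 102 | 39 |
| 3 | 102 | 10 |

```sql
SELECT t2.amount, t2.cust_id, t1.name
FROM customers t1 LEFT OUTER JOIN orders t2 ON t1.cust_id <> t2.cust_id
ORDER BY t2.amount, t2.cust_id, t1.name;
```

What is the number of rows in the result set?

LEFT JOIN keeps every row from `customers`; unmatched rows get NULL for `orders`'s columns.
Matching on t1.cust_id <> t2.cust_id.
- cust_id=1: 5 matching t2 row(s), so 5 row(s) emitted.
- cust_id=4: 6 matching t2 row(s), so 6 row(s) emitted.
- cust_id=7: 6 matching t2 row(s), so 6 row(s) emitted.
- cust_id=4: 6 matching t2 row(s), so 6 row(s) emitted.
- cust_id=7: 6 matching t2 row(s), so 6 row(s) emitted.
- cust_id=2: 3 matching t2 row(s), so 3 row(s) emitted.
- cust_id=1: 5 matching t2 row(s), so 5 row(s) emitted.
Total: 37 rows.

37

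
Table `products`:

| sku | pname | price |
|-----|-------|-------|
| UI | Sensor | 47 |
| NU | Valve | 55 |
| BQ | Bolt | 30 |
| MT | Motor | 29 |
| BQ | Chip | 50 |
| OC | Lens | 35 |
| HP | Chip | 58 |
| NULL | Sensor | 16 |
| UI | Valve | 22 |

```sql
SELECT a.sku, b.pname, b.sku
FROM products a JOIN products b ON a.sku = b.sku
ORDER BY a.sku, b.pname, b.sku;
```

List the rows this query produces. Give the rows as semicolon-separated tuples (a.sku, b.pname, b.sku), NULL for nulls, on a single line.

(BQ, Bolt, BQ); (BQ, Bolt, BQ); (BQ, Chip, BQ); (BQ, Chip, BQ); (HP, Chip, HP); (MT, Motor, MT); (NU, Valve, NU); (OC, Lens, OC); (UI, Sensor, UI); (UI, Sensor, UI); (UI, Valve, UI); (UI, Valve, UI)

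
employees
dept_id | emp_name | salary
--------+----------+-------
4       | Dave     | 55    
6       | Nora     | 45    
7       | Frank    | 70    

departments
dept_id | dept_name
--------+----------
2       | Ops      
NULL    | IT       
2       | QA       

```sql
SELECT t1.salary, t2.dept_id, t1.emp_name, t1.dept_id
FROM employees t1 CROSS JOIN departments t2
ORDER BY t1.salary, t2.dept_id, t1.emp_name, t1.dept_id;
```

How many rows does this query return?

9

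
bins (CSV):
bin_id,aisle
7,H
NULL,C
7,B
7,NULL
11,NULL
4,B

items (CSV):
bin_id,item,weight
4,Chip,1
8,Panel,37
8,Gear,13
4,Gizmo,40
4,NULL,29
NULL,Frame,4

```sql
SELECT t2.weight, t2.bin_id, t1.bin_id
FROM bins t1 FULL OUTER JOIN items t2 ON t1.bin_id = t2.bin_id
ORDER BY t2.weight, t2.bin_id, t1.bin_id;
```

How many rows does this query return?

11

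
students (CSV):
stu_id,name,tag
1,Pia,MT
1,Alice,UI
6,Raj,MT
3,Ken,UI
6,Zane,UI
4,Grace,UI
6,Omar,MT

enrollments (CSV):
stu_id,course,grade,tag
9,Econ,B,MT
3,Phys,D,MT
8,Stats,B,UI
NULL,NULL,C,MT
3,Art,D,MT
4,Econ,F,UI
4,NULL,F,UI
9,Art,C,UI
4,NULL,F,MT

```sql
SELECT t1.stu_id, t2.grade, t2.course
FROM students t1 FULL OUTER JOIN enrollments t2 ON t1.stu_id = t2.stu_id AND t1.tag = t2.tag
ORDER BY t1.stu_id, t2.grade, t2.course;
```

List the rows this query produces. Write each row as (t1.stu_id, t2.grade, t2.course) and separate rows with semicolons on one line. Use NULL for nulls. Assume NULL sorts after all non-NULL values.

FULL OUTER JOIN keeps every row from both sides; unmatched rows get NULL for the other side's columns.
Matching on t1.stu_id = t2.stu_id AND t1.tag = t2.tag. A NULL in a compared column never satisfies the condition.
- t1 (stu_id=1, tag=MT) has no partner → padded with NULL.
- t1 (stu_id=1, tag=UI) has no partner → padded with NULL.
- t1 (stu_id=6, tag=MT) has no partner → padded with NULL.
- t1 (stu_id=3, tag=UI) has no partner → padded with NULL.
- t1 (stu_id=6, tag=UI) has no partner → padded with NULL.
- t1 (stu_id=4, tag=UI) pairs with 2 row(s) of t2.
- t1 (stu_id=6, tag=MT) has no partner → padded with NULL.
- 7 t2 row(s) had no t1 match → kept, t1 columns NULL.

(1, NULL, NULL); (1, NULL, NULL); (3, NULL, NULL); (4, F, Econ); (4, F, NULL); (6, NULL, NULL); (6, NULL, NULL); (6, NULL, NULL); (NULL, B, Econ); (NULL, B, Stats); (NULL, C, Art); (NULL, C, NULL); (NULL, D, Art); (NULL, D, Phys); (NULL, F, NULL)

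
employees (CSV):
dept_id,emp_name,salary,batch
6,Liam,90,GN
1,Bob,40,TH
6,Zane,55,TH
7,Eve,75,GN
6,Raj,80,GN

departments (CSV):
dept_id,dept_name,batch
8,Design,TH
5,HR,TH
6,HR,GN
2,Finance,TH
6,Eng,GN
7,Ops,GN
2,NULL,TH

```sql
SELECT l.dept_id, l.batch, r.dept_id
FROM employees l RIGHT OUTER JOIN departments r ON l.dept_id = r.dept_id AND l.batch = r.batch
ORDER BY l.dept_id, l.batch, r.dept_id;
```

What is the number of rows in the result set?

RIGHT JOIN keeps every row from `departments`; unmatched rows get NULL for `employees`'s columns.
Matching on l.dept_id = r.dept_id AND l.batch = r.batch.
Matched pairs: 5; unmatched r rows kept: 4.
Total: 5 matched + 4 padded = 9 rows.

9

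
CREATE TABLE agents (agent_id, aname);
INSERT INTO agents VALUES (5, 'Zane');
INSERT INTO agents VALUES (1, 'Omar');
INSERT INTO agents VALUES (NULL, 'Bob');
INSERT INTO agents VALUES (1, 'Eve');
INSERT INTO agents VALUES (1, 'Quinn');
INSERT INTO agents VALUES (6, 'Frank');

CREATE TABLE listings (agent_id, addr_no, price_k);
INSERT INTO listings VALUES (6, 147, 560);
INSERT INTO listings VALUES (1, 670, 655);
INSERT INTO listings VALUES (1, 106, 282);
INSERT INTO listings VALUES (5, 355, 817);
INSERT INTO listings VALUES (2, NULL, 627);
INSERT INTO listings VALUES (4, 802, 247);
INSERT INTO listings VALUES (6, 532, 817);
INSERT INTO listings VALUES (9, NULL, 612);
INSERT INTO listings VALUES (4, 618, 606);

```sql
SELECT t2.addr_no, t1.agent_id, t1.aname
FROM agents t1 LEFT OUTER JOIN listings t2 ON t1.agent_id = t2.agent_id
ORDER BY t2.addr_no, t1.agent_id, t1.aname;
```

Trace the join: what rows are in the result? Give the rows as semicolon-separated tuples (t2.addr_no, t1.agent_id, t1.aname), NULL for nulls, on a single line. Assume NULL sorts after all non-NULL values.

(106, 1, Eve); (106, 1, Omar); (106, 1, Quinn); (147, 6, Frank); (355, 5, Zane); (532, 6, Frank); (670, 1, Eve); (670, 1, Omar); (670, 1, Quinn); (NULL, NULL, Bob)

LEFT JOIN keeps every row from `agents`; unmatched rows get NULL for `listings`'s columns.
Matching on t1.agent_id = t2.agent_id. A NULL in a compared column never satisfies the condition.
- t1 (agent_id=5) pairs with 1 row(s) of t2.
- t1 (agent_id=1) pairs with 2 row(s) of t2.
- t1 (agent_id=NULL) has no partner → padded with NULL.
- t1 (agent_id=1) pairs with 2 row(s) of t2.
- t1 (agent_id=1) pairs with 2 row(s) of t2.
- t1 (agent_id=6) pairs with 2 row(s) of t2.
After projecting and ordering:
t2.addr_no | t1.agent_id | t1.aname
106 | 1 | Eve
106 | 1 | Omar
106 | 1 | Quinn
147 | 6 | Frank
355 | 5 | Zane
532 | 6 | Frank
670 | 1 | Eve
670 | 1 | Omar
670 | 1 | Quinn
NULL | NULL | Bob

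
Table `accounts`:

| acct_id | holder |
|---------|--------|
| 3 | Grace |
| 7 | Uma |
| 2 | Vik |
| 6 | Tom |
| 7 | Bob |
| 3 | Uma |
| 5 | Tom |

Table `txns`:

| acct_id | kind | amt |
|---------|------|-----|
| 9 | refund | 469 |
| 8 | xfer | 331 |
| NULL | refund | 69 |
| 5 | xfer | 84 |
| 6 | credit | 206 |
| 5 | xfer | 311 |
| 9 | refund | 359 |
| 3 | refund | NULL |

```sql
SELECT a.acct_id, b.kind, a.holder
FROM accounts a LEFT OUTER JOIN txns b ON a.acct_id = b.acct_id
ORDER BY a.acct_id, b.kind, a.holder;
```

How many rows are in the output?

8

LEFT JOIN keeps every row from `accounts`; unmatched rows get NULL for `txns`'s columns.
Matching on a.acct_id = b.acct_id. A NULL in a compared column never satisfies the condition.
- a row (acct_id=3): matches 1 b row(s) → 1 output row(s).
- a row (acct_id=7): no match → kept, b columns NULL.
- a row (acct_id=2): no match → kept, b columns NULL.
- a row (acct_id=6): matches 1 b row(s) → 1 output row(s).
- a row (acct_id=7): no match → kept, b columns NULL.
- a row (acct_id=3): matches 1 b row(s) → 1 output row(s).
- a row (acct_id=5): matches 2 b row(s) → 2 output row(s).
Total: 5 matched + 3 padded = 8 rows.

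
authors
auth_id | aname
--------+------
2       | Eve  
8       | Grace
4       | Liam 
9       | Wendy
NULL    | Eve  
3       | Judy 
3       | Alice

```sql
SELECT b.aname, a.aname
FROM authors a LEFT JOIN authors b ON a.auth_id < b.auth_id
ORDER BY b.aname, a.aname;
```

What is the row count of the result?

16

LEFT JOIN keeps every row from `authors a`; unmatched rows get NULL for `authors b`'s columns.
Matching on a.auth_id < b.auth_id. A NULL in a compared column never satisfies the condition.
Matched pairs: 14; unmatched a rows kept: 2.
Total: 14 matched + 2 padded = 16 rows.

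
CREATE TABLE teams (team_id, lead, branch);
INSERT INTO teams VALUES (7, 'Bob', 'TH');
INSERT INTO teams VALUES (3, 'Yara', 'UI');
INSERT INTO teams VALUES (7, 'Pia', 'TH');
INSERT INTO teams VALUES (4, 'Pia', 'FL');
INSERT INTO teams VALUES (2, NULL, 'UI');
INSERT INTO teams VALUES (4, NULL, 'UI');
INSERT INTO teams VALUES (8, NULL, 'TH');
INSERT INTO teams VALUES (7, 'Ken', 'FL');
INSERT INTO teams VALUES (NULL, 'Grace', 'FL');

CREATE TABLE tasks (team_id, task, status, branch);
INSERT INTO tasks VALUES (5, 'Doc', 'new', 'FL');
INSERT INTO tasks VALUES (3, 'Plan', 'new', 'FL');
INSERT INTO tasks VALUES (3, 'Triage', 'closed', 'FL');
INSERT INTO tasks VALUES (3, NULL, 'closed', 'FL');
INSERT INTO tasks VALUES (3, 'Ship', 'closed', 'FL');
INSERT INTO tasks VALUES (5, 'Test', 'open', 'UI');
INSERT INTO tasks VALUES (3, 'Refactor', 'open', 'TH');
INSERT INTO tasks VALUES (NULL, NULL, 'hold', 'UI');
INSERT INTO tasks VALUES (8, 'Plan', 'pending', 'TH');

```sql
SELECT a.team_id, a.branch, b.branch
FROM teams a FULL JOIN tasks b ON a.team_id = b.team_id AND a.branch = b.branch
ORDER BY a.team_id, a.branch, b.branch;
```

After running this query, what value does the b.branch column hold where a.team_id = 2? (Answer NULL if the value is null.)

FULL OUTER JOIN keeps every row from both sides; unmatched rows get NULL for the other side's columns.
Matching on a.team_id = b.team_id AND a.branch = b.branch. A NULL in a compared column never satisfies the condition.
- a[0] team_id=7, branch=TH → no match; kept with NULLs on the b side.
- a[1] team_id=3, branch=UI → no match; kept with NULLs on the b side.
- a[2] team_id=7, branch=TH → no match; kept with NULLs on the b side.
- a[3] team_id=4, branch=FL → no match; kept with NULLs on the b side.
- a[4] team_id=2, branch=UI → no match; kept with NULLs on the b side.
- a[5] team_id=4, branch=UI → no match; kept with NULLs on the b side.
- a[6] team_id=8, branch=TH → 1 match(es) in b → 1 row(s).
- a[7] team_id=7, branch=FL → no match; kept with NULLs on the b side.
- a[8] team_id=NULL, branch=FL → no match; kept with NULLs on the b side.
- 8 b row(s) had no a match → kept, a columns NULL.

NULL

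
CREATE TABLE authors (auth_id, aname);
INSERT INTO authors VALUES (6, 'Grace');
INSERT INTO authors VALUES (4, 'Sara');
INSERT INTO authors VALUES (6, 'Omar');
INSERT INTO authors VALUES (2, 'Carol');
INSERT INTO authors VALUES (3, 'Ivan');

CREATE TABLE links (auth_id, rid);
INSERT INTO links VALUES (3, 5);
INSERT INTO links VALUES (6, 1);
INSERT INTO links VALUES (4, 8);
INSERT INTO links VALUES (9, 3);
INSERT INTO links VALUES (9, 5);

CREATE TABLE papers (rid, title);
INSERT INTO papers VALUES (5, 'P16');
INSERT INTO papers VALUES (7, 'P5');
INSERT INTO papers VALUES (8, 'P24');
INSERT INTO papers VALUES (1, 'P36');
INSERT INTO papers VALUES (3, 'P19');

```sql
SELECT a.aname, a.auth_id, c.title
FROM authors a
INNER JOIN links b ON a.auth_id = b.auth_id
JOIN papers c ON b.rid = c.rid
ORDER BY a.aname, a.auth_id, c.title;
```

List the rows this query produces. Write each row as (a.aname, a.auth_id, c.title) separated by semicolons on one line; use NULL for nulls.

(Grace, 6, P36); (Ivan, 3, P16); (Omar, 6, P36); (Sara, 4, P24)

Step 1 — a INNER JOIN b on auth_id → 4 row(s).
Then INNER JOIN `papers c` on rid: keep only rows whose b.rid appears in c.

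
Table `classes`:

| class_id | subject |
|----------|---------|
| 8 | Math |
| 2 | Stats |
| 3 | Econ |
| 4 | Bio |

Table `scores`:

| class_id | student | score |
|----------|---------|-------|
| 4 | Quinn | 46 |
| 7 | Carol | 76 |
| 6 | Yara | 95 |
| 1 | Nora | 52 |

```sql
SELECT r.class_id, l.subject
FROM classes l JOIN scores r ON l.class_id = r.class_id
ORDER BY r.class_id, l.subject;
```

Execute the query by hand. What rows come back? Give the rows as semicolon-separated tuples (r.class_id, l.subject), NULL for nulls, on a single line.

INNER JOIN keeps only pairs where the ON condition holds.
Matching on l.class_id = r.class_id.
- class_id=8: no matching r row, dropped.
- class_id=2: no matching r row, dropped.
- class_id=3: no matching r row, dropped.
- class_id=4: 1 matching r row(s), so 1 row(s) emitted.
After projecting and ordering:
r.class_id | l.subject
4 | Bio

(4, Bio)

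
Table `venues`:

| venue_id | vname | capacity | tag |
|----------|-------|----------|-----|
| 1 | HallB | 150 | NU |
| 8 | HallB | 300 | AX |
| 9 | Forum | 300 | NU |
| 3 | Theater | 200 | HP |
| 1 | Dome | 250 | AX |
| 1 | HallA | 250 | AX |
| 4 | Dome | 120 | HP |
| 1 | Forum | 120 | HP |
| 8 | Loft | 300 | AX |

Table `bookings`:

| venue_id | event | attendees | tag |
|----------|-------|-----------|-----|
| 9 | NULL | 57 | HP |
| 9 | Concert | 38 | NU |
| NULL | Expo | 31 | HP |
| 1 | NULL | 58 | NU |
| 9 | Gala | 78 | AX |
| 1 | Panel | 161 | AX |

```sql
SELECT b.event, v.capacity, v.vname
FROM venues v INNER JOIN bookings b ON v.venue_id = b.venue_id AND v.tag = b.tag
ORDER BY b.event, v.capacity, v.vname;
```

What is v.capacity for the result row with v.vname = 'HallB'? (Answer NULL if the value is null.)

INNER JOIN keeps only pairs where the ON condition holds.
Matching on v.venue_id = b.venue_id AND v.tag = b.tag. A NULL in a compared column never satisfies the condition.
- venue_id=1, tag=NU: 1 matching b row(s), so 1 row(s) emitted.
- venue_id=8, tag=AX: no matching b row, dropped.
- venue_id=9, tag=NU: 1 matching b row(s), so 1 row(s) emitted.
- venue_id=3, tag=HP: no matching b row, dropped.
- venue_id=1, tag=AX: 1 matching b row(s), so 1 row(s) emitted.
- venue_id=1, tag=AX: 1 matching b row(s), so 1 row(s) emitted.
- venue_id=4, tag=HP: no matching b row, dropped.
- venue_id=1, tag=HP: no matching b row, dropped.
- venue_id=8, tag=AX: no matching b row, dropped.

150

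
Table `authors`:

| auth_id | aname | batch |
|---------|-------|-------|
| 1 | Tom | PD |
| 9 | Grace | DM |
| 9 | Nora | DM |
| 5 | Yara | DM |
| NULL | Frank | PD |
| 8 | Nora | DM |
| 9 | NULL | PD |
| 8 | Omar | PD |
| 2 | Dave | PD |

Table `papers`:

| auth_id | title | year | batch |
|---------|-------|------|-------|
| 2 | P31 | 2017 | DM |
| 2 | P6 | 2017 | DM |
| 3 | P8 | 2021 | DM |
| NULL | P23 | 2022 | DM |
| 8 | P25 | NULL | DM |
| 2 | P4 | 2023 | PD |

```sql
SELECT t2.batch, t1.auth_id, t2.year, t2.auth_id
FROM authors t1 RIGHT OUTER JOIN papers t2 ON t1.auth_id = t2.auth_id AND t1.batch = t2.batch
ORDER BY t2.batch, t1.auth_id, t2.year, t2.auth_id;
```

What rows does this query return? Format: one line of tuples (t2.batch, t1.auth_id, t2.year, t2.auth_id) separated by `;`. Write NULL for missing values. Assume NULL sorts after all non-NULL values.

(DM, 8, NULL, 8); (DM, NULL, 2017, 2); (DM, NULL, 2017, 2); (DM, NULL, 2021, 3); (DM, NULL, 2022, NULL); (PD, 2, 2023, 2)

RIGHT JOIN keeps every row from `papers`; unmatched rows get NULL for `authors`'s columns.
Matching on t1.auth_id = t2.auth_id AND t1.batch = t2.batch. A NULL in a compared column never satisfies the condition.
- t1 (auth_id=1, batch=PD) has no partner in t2.
- t1 (auth_id=9, batch=DM) has no partner in t2.
- t1 (auth_id=9, batch=DM) has no partner in t2.
- t1 (auth_id=5, batch=DM) has no partner in t2.
- t1 (auth_id=NULL, batch=PD) has no partner in t2.
- t1 (auth_id=8, batch=DM) pairs with 1 row(s) of t2.
- t1 (auth_id=9, batch=PD) has no partner in t2.
- t1 (auth_id=8, batch=PD) has no partner in t2.
- t1 (auth_id=2, batch=PD) pairs with 1 row(s) of t2.
- 4 row(s) from t2 found no t1 partner → padded with NULL.
After projecting and ordering:
t2.batch | t1.auth_id | t2.year | t2.auth_id
DM | 8 | NULL | 8
DM | NULL | 2017 | 2
DM | NULL | 2017 | 2
DM | NULL | 2021 | 3
DM | NULL | 2022 | NULL
PD | 2 | 2023 | 2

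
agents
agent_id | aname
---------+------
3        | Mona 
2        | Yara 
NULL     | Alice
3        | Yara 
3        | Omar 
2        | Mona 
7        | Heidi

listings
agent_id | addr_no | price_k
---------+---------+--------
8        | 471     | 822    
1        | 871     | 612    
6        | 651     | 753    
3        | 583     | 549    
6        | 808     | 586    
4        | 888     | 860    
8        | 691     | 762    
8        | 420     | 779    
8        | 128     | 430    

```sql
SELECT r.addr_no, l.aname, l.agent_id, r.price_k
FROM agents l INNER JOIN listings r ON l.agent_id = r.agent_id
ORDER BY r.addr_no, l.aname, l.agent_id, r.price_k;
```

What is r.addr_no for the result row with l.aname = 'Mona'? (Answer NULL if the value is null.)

583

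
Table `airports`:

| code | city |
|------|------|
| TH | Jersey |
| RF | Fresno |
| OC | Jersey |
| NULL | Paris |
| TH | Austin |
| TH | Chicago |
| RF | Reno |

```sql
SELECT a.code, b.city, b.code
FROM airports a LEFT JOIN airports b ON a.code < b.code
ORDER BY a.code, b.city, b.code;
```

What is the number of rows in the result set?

15

LEFT JOIN keeps every row from `airports a`; unmatched rows get NULL for `airports b`'s columns.
Matching on a.code < b.code. A NULL in a compared column never satisfies the condition.
Matched pairs: 11; unmatched a rows kept: 4.
Total: 11 matched + 4 padded = 15 rows.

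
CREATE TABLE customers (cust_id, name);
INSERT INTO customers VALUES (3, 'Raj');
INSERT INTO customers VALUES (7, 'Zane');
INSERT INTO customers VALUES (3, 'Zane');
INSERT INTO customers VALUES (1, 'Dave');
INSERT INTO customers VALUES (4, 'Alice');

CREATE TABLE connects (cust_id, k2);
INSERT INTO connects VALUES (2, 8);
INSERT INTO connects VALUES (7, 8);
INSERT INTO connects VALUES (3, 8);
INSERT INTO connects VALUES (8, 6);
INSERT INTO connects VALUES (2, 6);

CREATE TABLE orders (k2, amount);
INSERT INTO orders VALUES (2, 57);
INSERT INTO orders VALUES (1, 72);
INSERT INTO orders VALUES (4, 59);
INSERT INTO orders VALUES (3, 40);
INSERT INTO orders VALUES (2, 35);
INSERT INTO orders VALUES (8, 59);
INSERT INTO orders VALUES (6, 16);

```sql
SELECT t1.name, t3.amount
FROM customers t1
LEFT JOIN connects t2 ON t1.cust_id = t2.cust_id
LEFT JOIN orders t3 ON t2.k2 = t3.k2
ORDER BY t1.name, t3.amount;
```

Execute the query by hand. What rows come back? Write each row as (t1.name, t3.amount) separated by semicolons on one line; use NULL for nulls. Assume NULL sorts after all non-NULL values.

Evaluate left to right. First `customers t1 LEFT JOIN connects t2` on cust_id: 5 row(s).
Then LEFT JOIN `orders t3` on k2: each of those 5 rows is kept; rows whose t2.k2 has no match in t3 get NULL for t3's columns.

(Alice, NULL); (Dave, NULL); (Raj, 59); (Zane, 59); (Zane, 59)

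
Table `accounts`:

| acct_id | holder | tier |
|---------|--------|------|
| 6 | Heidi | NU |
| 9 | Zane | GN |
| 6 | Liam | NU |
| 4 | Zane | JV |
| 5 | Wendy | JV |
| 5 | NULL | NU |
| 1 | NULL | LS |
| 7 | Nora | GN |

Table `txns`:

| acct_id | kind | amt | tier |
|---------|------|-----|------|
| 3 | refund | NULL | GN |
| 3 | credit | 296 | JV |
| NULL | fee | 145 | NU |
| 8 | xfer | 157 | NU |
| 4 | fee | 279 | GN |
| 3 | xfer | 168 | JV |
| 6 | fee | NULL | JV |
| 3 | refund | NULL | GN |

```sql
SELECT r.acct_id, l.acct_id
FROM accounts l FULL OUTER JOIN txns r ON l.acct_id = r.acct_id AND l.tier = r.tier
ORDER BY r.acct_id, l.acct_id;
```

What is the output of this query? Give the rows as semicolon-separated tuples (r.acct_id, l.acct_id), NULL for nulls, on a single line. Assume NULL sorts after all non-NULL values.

(3, NULL); (3, NULL); (3, NULL); (3, NULL); (4, NULL); (6, NULL); (8, NULL); (NULL, 1); (NULL, 4); (NULL, 5); (NULL, 5); (NULL, 6); (NULL, 6); (NULL, 7); (NULL, 9); (NULL, NULL)

FULL OUTER JOIN keeps every row from both sides; unmatched rows get NULL for the other side's columns.
Matching on l.acct_id = r.acct_id AND l.tier = r.tier. A NULL in a compared column never satisfies the condition.
Matched pairs: 0; unmatched l rows kept: 8; unmatched r rows kept: 8.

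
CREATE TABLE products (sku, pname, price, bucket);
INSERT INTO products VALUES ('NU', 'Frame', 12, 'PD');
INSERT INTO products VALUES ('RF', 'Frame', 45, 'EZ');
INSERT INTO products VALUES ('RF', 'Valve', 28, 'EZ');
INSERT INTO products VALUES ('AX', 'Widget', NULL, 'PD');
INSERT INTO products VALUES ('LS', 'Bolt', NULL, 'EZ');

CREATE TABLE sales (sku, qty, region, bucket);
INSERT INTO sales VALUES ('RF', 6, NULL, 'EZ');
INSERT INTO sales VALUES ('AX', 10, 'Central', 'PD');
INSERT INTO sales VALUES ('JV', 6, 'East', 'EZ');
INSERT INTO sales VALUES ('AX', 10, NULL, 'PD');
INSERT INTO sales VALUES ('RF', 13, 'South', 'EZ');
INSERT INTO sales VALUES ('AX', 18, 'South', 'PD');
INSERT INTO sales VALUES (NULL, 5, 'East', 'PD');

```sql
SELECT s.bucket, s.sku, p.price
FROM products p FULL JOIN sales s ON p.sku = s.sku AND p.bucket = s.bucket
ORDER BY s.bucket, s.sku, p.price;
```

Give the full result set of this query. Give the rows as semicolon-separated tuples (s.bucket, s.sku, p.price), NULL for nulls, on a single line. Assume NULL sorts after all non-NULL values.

(EZ, JV, NULL); (EZ, RF, 28); (EZ, RF, 28); (EZ, RF, 45); (EZ, RF, 45); (PD, AX, NULL); (PD, AX, NULL); (PD, AX, NULL); (PD, NULL, NULL); (NULL, NULL, 12); (NULL, NULL, NULL)

FULL OUTER JOIN keeps every row from both sides; unmatched rows get NULL for the other side's columns.
Matching on p.sku = s.sku AND p.bucket = s.bucket. A NULL in a compared column never satisfies the condition.
- sku=NU, bucket=PD: no s row matches, row kept with s columns NULL.
- sku=RF, bucket=EZ: 2 matching s row(s), so 2 row(s) emitted.
- sku=RF, bucket=EZ: 2 matching s row(s), so 2 row(s) emitted.
- sku=AX, bucket=PD: 3 matching s row(s), so 3 row(s) emitted.
- sku=LS, bucket=EZ: no s row matches, row kept with s columns NULL.
- plus 2 unmatched s row(s), each kept with NULL p columns.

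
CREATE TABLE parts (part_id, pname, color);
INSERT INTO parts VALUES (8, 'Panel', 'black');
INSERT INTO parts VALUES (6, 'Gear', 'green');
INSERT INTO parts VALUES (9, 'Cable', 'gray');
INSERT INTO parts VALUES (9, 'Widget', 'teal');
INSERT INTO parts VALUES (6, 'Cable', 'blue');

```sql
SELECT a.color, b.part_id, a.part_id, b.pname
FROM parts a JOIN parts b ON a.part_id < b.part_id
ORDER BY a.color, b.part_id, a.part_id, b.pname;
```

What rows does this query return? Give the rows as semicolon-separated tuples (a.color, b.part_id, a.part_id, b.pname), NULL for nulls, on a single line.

INNER JOIN keeps only pairs where the ON condition holds.
Matching on a.part_id < b.part_id.
- a[0] part_id=8 → 2 match(es) in b → 2 row(s).
- a[1] part_id=6 → 3 match(es) in b → 3 row(s).
- a[2] part_id=9 → no match; dropped.
- a[3] part_id=9 → no match; dropped.
- a[4] part_id=6 → 3 match(es) in b → 3 row(s).
After projecting and ordering:
a.color | b.part_id | a.part_id | b.pname
black | 9 | 8 | Cable
black | 9 | 8 | Widget
blue | 8 | 6 | Panel
blue | 9 | 6 | Cable
blue | 9 | 6 | Widget
green | 8 | 6 | Panel
green | 9 | 6 | Cable
green | 9 | 6 | Widget

(black, 9, 8, Cable); (black, 9, 8, Widget); (blue, 8, 6, Panel); (blue, 9, 6, Cable); (blue, 9, 6, Widget); (green, 8, 6, Panel); (green, 9, 6, Cable); (green, 9, 6, Widget)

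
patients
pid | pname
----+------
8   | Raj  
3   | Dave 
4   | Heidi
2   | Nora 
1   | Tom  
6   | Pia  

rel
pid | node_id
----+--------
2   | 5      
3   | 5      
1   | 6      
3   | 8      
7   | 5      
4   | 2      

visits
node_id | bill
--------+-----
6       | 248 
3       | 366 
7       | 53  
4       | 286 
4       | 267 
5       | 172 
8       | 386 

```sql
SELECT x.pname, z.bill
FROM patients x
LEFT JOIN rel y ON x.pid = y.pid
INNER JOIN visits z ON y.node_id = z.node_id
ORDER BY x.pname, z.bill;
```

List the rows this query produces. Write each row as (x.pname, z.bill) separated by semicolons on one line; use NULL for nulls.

(Dave, 172); (Dave, 386); (Nora, 172); (Tom, 248)

Evaluate left to right. First `patients x LEFT JOIN rel y` on pid: 7 row(s).
Then INNER JOIN `visits z` on node_id: keep only rows whose y.node_id appears in z.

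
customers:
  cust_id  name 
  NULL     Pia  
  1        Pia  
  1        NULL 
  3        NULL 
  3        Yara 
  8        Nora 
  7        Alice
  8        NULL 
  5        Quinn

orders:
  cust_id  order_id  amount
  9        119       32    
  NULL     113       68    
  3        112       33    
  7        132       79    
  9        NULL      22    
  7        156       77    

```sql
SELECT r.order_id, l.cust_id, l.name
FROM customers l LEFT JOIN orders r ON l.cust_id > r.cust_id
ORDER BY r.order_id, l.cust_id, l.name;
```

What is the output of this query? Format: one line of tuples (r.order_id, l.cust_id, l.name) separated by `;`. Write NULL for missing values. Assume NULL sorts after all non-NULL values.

(112, 5, Quinn); (112, 7, Alice); (112, 8, Nora); (112, 8, NULL); (132, 8, Nora); (132, 8, NULL); (156, 8, Nora); (156, 8, NULL); (NULL, 1, Pia); (NULL, 1, NULL); (NULL, 3, Yara); (NULL, 3, NULL); (NULL, NULL, Pia)

LEFT JOIN keeps every row from `customers`; unmatched rows get NULL for `orders`'s columns.
Matching on l.cust_id > r.cust_id. A NULL in a compared column never satisfies the condition.
Matched pairs: 8; unmatched l rows kept: 5.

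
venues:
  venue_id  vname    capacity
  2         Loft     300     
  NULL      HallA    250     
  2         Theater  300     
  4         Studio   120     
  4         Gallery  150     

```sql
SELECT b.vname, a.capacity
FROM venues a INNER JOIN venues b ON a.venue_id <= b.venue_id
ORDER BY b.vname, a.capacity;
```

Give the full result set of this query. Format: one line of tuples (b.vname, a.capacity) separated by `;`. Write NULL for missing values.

INNER JOIN keeps only pairs where the ON condition holds.
Matching on a.venue_id <= b.venue_id. A NULL in a compared column never satisfies the condition.
- a row (venue_id=2): matches 4 b row(s) → 4 output row(s).
- a row (venue_id=NULL): no match → dropped.
- a row (venue_id=2): matches 4 b row(s) → 4 output row(s).
- a row (venue_id=4): matches 2 b row(s) → 2 output row(s).
- a row (venue_id=4): matches 2 b row(s) → 2 output row(s).

(Gallery, 120); (Gallery, 150); (Gallery, 300); (Gallery, 300); (Loft, 300); (Loft, 300); (Studio, 120); (Studio, 150); (Studio, 300); (Studio, 300); (Theater, 300); (Theater, 300)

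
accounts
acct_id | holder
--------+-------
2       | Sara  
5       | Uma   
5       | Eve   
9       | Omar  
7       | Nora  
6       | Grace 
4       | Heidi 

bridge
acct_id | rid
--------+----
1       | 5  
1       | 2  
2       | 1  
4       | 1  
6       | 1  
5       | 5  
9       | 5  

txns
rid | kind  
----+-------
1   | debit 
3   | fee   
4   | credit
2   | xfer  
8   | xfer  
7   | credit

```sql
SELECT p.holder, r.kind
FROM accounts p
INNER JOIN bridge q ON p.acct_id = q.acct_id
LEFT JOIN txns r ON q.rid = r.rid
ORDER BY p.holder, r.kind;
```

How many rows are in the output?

Step 1 — p INNER JOIN q on acct_id → 6 row(s).
Then LEFT JOIN `txns r` on rid: each of those 6 rows is kept; rows whose q.rid has no match in r get NULL for r's columns.
Result: 6 row(s).

6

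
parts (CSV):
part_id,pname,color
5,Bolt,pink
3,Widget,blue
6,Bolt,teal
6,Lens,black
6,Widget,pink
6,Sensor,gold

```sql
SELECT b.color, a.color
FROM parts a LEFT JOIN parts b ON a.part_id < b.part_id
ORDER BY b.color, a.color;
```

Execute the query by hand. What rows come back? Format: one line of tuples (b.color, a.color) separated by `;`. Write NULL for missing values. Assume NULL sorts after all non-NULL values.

(black, blue); (black, pink); (gold, blue); (gold, pink); (pink, blue); (pink, blue); (pink, pink); (teal, blue); (teal, pink); (NULL, black); (NULL, gold); (NULL, pink); (NULL, teal)

LEFT JOIN keeps every row from `parts a`; unmatched rows get NULL for `parts b`'s columns.
Matching on a.part_id < b.part_id.
- a (part_id=5) pairs with 4 row(s) of b.
- a (part_id=3) pairs with 5 row(s) of b.
- a (part_id=6) has no partner → padded with NULL.
- a (part_id=6) has no partner → padded with NULL.
- a (part_id=6) has no partner → padded with NULL.
- a (part_id=6) has no partner → padded with NULL.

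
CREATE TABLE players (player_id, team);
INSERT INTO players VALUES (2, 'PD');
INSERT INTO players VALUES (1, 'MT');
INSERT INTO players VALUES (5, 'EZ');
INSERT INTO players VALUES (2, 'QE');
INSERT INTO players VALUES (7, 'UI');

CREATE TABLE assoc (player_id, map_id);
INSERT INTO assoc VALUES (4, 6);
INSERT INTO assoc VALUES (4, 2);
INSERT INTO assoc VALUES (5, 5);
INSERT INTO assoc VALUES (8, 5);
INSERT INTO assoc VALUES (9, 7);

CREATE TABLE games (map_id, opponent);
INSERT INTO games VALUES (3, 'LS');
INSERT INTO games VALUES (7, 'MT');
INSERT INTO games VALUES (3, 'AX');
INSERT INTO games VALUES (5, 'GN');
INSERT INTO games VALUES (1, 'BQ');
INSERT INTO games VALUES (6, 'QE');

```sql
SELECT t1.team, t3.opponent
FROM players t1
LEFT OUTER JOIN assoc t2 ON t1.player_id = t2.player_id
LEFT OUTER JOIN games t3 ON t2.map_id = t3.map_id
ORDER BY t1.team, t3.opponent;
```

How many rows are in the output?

Evaluate left to right. First `players t1 LEFT JOIN assoc t2` on player_id: 5 row(s).
Then LEFT JOIN `games t3` on map_id: each of those 5 rows is kept; rows whose t2.map_id has no match in t3 get NULL for t3's columns.
Result: 5 row(s).

5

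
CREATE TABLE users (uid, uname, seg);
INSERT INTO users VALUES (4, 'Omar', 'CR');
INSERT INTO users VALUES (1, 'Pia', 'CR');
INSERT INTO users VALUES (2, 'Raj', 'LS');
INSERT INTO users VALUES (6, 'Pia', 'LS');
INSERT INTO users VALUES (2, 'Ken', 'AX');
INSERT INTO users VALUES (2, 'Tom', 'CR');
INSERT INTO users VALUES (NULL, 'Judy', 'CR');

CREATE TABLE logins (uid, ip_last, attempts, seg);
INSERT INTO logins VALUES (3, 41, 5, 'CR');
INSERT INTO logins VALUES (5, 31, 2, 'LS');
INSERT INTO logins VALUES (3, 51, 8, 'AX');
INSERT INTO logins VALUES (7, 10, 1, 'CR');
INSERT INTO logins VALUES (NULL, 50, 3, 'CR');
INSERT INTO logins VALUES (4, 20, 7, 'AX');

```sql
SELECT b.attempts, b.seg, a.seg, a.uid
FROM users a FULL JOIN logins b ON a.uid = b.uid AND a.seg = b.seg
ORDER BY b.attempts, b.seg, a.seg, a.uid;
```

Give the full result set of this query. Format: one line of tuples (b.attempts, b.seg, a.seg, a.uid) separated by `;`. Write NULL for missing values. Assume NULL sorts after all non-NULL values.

(1, CR, NULL, NULL); (2, LS, NULL, NULL); (3, CR, NULL, NULL); (5, CR, NULL, NULL); (7, AX, NULL, NULL); (8, AX, NULL, NULL); (NULL, NULL, AX, 2); (NULL, NULL, CR, 1); (NULL, NULL, CR, 2); (NULL, NULL, CR, 4); (NULL, NULL, CR, NULL); (NULL, NULL, LS, 2); (NULL, NULL, LS, 6)

FULL OUTER JOIN keeps every row from both sides; unmatched rows get NULL for the other side's columns.
Matching on a.uid = b.uid AND a.seg = b.seg. A NULL in a compared column never satisfies the condition.
- uid=4, seg=CR: no b row matches, row kept with b columns NULL.
- uid=1, seg=CR: no b row matches, row kept with b columns NULL.
- uid=2, seg=LS: no b row matches, row kept with b columns NULL.
- uid=6, seg=LS: no b row matches, row kept with b columns NULL.
- uid=2, seg=AX: no b row matches, row kept with b columns NULL.
- uid=2, seg=CR: no b row matches, row kept with b columns NULL.
- uid=NULL, seg=CR: no b row matches, row kept with b columns NULL.
- 6 row(s) from b found no a partner → padded with NULL.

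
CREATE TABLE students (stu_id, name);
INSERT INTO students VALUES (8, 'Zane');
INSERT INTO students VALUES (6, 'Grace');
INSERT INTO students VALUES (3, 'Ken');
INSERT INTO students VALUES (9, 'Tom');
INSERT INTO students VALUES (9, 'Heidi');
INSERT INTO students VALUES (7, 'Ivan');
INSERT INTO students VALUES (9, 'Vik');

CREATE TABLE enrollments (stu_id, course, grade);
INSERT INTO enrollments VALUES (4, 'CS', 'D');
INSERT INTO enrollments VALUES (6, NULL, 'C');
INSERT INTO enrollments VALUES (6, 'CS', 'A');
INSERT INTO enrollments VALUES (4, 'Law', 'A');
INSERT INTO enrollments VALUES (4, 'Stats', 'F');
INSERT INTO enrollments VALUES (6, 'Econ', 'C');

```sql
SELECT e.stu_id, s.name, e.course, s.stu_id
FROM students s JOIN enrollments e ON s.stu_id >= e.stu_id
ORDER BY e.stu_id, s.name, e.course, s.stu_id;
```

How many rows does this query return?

INNER JOIN keeps only pairs where the ON condition holds.
Matching on s.stu_id >= e.stu_id.
- s[0] stu_id=8 → 6 match(es) in e → 6 row(s).
- s[1] stu_id=6 → 6 match(es) in e → 6 row(s).
- s[2] stu_id=3 → no match; dropped.
- s[3] stu_id=9 → 6 match(es) in e → 6 row(s).
- s[4] stu_id=9 → 6 match(es) in e → 6 row(s).
- s[5] stu_id=7 → 6 match(es) in e → 6 row(s).
- s[6] stu_id=9 → 6 match(es) in e → 6 row(s).
Total: 36 rows.

36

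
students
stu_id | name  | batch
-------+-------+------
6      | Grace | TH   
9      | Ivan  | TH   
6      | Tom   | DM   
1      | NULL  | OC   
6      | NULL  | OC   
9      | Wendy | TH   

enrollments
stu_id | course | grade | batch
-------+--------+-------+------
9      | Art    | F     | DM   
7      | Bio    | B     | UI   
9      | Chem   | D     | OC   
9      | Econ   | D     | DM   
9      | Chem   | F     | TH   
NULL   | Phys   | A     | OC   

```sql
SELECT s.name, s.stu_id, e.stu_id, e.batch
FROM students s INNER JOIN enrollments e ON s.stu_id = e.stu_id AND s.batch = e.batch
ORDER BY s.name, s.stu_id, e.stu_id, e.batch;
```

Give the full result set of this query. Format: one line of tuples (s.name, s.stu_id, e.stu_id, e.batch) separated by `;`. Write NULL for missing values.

(Ivan, 9, 9, TH); (Wendy, 9, 9, TH)

INNER JOIN keeps only pairs where the ON condition holds.
Matching on s.stu_id = e.stu_id AND s.batch = e.batch. A NULL in a compared column never satisfies the condition.
- stu_id=6, batch=TH: no matching e row, dropped.
- stu_id=9, batch=TH: 1 matching e row(s), so 1 row(s) emitted.
- stu_id=6, batch=DM: no matching e row, dropped.
- stu_id=1, batch=OC: no matching e row, dropped.
- stu_id=6, batch=OC: no matching e row, dropped.
- stu_id=9, batch=TH: 1 matching e row(s), so 1 row(s) emitted.
After projecting and ordering:
s.name | s.stu_id | e.stu_id | e.batch
Ivan | 9 | 9 | TH
Wendy | 9 | 9 | TH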